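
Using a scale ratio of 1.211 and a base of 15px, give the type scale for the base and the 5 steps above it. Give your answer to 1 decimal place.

Step 0: 15px
Step 1: 15.0 × 1.211 = 18.2
Step 2: 15.0 × 1.211² = 22.0
Step 3: 15.0 × 1.211³ = 26.6
Step 4: 15.0 × 1.211⁴ = 32.3
Step 5: 15.0 × 1.211⁵ = 39.1

15.0px, 18.2px, 22.0px, 26.6px, 32.3px, 39.1px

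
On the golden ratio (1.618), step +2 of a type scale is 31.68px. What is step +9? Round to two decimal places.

919.68px

31.68 × 1.618⁷ = 31.68 × 29.03017 ≈ 919.676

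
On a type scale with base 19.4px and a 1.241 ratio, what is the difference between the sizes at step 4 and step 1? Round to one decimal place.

21.9px

Step 1: 19.4 × 1.241 = 24.075px
Step 4: 19.4 × 1.241⁴ = 46.014px
Difference: 46.014 − 24.075 = 21.939px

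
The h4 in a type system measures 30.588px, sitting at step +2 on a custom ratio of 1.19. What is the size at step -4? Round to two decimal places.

The gap is -4 − (2) = -6 steps, so the factor is 1.19^-6.
30.588 ÷ 1.19⁶ = 30.588 ÷ 2.83976 ≈ 10.771

10.77px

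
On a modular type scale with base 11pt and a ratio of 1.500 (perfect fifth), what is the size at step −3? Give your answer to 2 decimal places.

3.26pt

Each step on a modular scale multiplies by the ratio, so the size n steps from the base is base × ratioⁿ.
11.0 ÷ 1.500³ = 11.0 ÷ 3.37500 ≈ 3.26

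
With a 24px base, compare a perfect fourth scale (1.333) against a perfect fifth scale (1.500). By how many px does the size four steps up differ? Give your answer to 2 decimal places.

45.72px

Perfect fourth: 24.0 × 1.333⁴ = 75.7760px
Perfect fifth: 24.0 × 1.500⁴ = 121.5000px
Difference: 121.5000 − 75.7760 = 45.7240px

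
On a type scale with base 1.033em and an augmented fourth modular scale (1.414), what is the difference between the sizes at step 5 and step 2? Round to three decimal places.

Step 2: 1.033 × 1.414² = 2.06538em
Step 5: 1.033 × 1.414⁵ = 5.83912em
Difference: 5.83912 − 2.06538 = 3.77374em

3.774em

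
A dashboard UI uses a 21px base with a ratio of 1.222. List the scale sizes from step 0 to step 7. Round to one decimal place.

Step 0: 21px
Step 1: 21.0 × 1.222 = 25.7
Step 2: 21.0 × 1.222² = 31.4
Step 3: 21.0 × 1.222³ = 38.3
Step 4: 21.0 × 1.222⁴ = 46.8
Step 5: 21.0 × 1.222⁵ = 57.2
Step 6: 21.0 × 1.222⁶ = 69.9
Step 7: 21.0 × 1.222⁷ = 85.5

21.0px, 25.7px, 31.4px, 38.3px, 46.8px, 57.2px, 69.9px, 85.5px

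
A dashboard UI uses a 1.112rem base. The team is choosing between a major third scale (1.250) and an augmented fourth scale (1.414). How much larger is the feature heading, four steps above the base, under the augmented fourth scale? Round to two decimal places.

1.73rem

Major third: 1.112 × 1.250⁴ = 2.7148rem
Augmented fourth: 1.112 × 1.414⁴ = 4.4453rem
Difference: 4.4453 − 2.7148 = 1.7305rem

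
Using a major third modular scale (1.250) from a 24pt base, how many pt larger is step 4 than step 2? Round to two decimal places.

21.09pt

Step 2: 24.0 × 1.250² = 37.5000pt
Step 4: 24.0 × 1.250⁴ = 58.5938pt
Difference: 58.5938 − 37.5000 = 21.0938pt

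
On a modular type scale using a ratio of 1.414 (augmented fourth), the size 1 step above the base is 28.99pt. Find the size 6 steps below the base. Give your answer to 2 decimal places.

2.57pt

Moving from step +1 to step -6 is 7 steps down, so divide by r⁷.
28.99 ÷ 1.414⁷ = 28.99 ÷ 11.30175 ≈ 2.565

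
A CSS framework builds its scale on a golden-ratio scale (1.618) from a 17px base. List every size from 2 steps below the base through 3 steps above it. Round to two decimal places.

Step -2: 17.0 ÷ 1.618² = 6.49
Step -1: 17.0 ÷ 1.618 = 10.51
Step 0: 17px
Step 1: 17.0 × 1.618 = 27.51
Step 2: 17.0 × 1.618² = 44.50
Step 3: 17.0 × 1.618³ = 72.01

6.49px, 10.51px, 17.00px, 27.51px, 44.50px, 72.01px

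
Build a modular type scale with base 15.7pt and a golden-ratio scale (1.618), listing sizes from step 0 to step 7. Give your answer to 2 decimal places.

Step 0: 15.7pt
Step 1: 15.7 × 1.618 = 25.40
Step 2: 15.7 × 1.618² = 41.10
Step 3: 15.7 × 1.618³ = 66.50
Step 4: 15.7 × 1.618⁴ = 107.60
Step 5: 15.7 × 1.618⁵ = 174.10
Step 6: 15.7 × 1.618⁶ = 281.69
Step 7: 15.7 × 1.618⁷ = 455.77

15.70pt, 25.40pt, 41.10pt, 66.50pt, 107.60pt, 174.10pt, 281.69pt, 455.77pt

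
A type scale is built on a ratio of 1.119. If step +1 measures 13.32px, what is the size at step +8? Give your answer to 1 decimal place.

13.32 × 1.119⁷ = 13.32 × 2.19690 ≈ 29.263

29.3px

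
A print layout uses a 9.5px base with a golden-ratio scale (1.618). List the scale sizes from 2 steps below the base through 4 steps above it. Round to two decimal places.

Step -2: 9.5 ÷ 1.618² = 3.63
Step -1: 9.5 ÷ 1.618 = 5.87
Step 0: 9.5px
Step 1: 9.5 × 1.618 = 15.37
Step 2: 9.5 × 1.618² = 24.87
Step 3: 9.5 × 1.618³ = 40.24
Step 4: 9.5 × 1.618⁴ = 65.11

3.63px, 5.87px, 9.50px, 15.37px, 24.87px, 40.24px, 65.11px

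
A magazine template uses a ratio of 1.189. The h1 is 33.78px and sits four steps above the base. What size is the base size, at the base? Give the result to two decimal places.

The gap is 0 − (4) = -4 steps, so the factor is 1.189^-4.
33.78 ÷ 1.189⁴ = 33.78 ÷ 1.99861 ≈ 16.902

16.90px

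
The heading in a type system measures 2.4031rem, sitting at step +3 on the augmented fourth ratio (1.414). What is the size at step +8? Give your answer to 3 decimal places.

2.4031 × 1.414⁵ = 2.4031 × 5.65258 ≈ 13.584

13.584rem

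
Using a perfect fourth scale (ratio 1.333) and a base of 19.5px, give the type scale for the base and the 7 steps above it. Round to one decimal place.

Step 0: 19.5px
Step 1: 19.5 × 1.333 = 26.0
Step 2: 19.5 × 1.333² = 34.6
Step 3: 19.5 × 1.333³ = 46.2
Step 4: 19.5 × 1.333⁴ = 61.6
Step 5: 19.5 × 1.333⁵ = 82.1
Step 6: 19.5 × 1.333⁶ = 109.4
Step 7: 19.5 × 1.333⁷ = 145.8

19.5px, 26.0px, 34.6px, 46.2px, 61.6px, 82.1px, 109.4px, 145.8px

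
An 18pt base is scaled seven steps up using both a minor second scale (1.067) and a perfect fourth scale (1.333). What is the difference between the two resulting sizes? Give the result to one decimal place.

Minor second: 18.0 × 1.067⁷ = 28.342pt
Perfect fourth: 18.0 × 1.333⁷ = 134.612pt
Difference: 134.612 − 28.342 = 106.270pt

106.3pt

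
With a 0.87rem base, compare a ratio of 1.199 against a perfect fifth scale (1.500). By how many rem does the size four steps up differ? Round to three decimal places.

At 1.199: 0.87 × 1.199⁴ = 1.79803rem
Perfect fifth: 0.87 × 1.500⁴ = 4.40437rem
Difference: 4.40437 − 1.79803 = 2.60634rem

2.606rem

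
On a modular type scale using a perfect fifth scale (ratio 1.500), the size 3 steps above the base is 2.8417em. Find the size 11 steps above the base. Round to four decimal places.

2.8417 × 1.500⁸ = 2.8417 × 25.62891 ≈ 72.8297

72.8297em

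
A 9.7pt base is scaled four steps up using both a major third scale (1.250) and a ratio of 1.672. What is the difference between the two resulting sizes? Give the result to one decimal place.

Major third: 9.7 × 1.250⁴ = 23.682pt
At 1.672: 9.7 × 1.672⁴ = 75.808pt
Difference: 75.808 − 23.682 = 52.126pt

52.1pt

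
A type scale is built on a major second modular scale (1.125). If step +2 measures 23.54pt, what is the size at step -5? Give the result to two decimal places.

10.32pt

Moving from step +2 to step -5 is 7 steps down, so divide by r⁷.
23.54 ÷ 1.125⁷ = 23.54 ÷ 2.28070 ≈ 10.321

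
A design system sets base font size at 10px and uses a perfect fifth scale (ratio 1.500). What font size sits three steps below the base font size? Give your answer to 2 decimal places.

10.0 ÷ 1.500³ = 10.0 ÷ 3.37500 ≈ 2.96

2.96px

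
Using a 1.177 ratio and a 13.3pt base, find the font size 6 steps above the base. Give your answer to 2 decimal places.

13.3 × 1.177⁶ = 13.3 × 2.65864 ≈ 35.36

35.36pt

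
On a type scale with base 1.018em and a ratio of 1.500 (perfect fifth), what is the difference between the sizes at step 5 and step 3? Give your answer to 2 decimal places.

Step 3: 1.018 × 1.500³ = 3.4358em
Step 5: 1.018 × 1.500⁵ = 7.7304em
Difference: 7.7304 − 3.4358 = 4.2946em

4.29em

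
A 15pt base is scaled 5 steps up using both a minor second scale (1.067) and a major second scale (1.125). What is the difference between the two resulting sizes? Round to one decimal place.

Minor second: 15.0 × 1.067⁵ = 20.745pt
Major second: 15.0 × 1.125⁵ = 27.030pt
Difference: 27.030 − 20.745 = 6.285pt

6.3pt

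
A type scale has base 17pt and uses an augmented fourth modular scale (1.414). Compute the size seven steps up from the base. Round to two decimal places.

192.13pt

17.0 × 1.414⁷ = 17.0 × 11.30175 ≈ 192.13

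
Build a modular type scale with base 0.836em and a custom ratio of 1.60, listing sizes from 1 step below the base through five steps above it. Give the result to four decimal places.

0.5225em, 0.8360em, 1.3376em, 2.1402em, 3.4243em, 5.4788em, 8.7661em

Step -1: 0.836 ÷ 1.60 = 0.5225
Step 0: 0.836em
Step 1: 0.836 × 1.60 = 1.3376
Step 2: 0.836 × 1.60² = 2.1402
Step 3: 0.836 × 1.60³ = 3.4243
Step 4: 0.836 × 1.60⁴ = 5.4788
Step 5: 0.836 × 1.60⁵ = 8.7661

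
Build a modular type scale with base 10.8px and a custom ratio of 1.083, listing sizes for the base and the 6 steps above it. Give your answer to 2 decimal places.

Step 0: 10.8px
Step 1: 10.8 × 1.083 = 11.70
Step 2: 10.8 × 1.083² = 12.67
Step 3: 10.8 × 1.083³ = 13.72
Step 4: 10.8 × 1.083⁴ = 14.86
Step 5: 10.8 × 1.083⁵ = 16.09
Step 6: 10.8 × 1.083⁶ = 17.43

10.80px, 11.70px, 12.67px, 13.72px, 14.86px, 16.09px, 17.43px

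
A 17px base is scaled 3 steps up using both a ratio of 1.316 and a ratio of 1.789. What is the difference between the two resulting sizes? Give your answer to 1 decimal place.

At 1.316: 17.0 × 1.316³ = 38.745px
At 1.789: 17.0 × 1.789³ = 97.337px
Difference: 97.337 − 38.745 = 58.592px

58.6px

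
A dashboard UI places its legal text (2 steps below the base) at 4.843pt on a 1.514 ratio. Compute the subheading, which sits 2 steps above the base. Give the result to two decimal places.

4.843 × 1.514⁴ = 4.843 × 5.25416 ≈ 25.446

25.45pt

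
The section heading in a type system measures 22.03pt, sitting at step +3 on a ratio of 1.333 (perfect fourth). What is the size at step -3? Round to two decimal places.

The gap is -3 − (3) = -6 steps, so the factor is 1.333^-6.
22.03 ÷ 1.333⁶ = 22.03 ÷ 5.61023 ≈ 3.927

3.93pt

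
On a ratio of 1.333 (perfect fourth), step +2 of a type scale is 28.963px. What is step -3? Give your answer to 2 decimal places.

28.963 ÷ 1.333⁵ = 28.963 ÷ 4.20873 ≈ 6.882

6.88px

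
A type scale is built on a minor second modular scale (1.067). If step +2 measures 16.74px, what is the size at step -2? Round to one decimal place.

12.9px

Moving from step +2 to step -2 is 4 steps down, so divide by r⁴.
16.74 ÷ 1.067⁴ = 16.74 ÷ 1.29616 ≈ 12.915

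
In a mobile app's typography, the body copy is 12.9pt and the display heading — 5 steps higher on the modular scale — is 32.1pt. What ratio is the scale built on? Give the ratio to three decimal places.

1.200

The ratio satisfies 12.9 × r⁵ = 32.1, so r = (32.1 / 12.9)^(1/5).
r = 2.4884^(1/5) ≈ 1.2000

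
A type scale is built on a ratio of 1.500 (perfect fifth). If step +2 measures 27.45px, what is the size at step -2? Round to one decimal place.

27.45 ÷ 1.500⁴ = 27.45 ÷ 5.06250 ≈ 5.422

5.4px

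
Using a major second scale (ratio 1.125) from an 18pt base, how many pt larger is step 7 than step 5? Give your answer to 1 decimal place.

Step 5: 18.0 × 1.125⁵ = 32.437pt
Step 7: 18.0 × 1.125⁷ = 41.053pt
Difference: 41.053 − 32.437 = 8.616pt

8.6pt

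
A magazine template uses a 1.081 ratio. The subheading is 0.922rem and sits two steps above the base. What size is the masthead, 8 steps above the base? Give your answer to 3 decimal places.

1.471rem

0.922 × 1.081⁶ = 0.922 × 1.59571 ≈ 1.471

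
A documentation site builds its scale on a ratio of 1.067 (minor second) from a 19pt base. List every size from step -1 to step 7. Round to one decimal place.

17.8pt, 19.0pt, 20.3pt, 21.6pt, 23.1pt, 24.6pt, 26.3pt, 28.0pt, 29.9pt

Step -1: 19.0 ÷ 1.067 = 17.8
Step 0: 19pt
Step 1: 19.0 × 1.067 = 20.3
Step 2: 19.0 × 1.067² = 21.6
Step 3: 19.0 × 1.067³ = 23.1
Step 4: 19.0 × 1.067⁴ = 24.6
Step 5: 19.0 × 1.067⁵ = 26.3
Step 6: 19.0 × 1.067⁶ = 28.0
Step 7: 19.0 × 1.067⁷ = 29.9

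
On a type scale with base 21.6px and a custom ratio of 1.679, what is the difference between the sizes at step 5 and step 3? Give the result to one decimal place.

Step 3: 21.6 × 1.679³ = 102.236px
Step 5: 21.6 × 1.679⁵ = 288.209px
Difference: 288.209 − 102.236 = 185.973px

186.0px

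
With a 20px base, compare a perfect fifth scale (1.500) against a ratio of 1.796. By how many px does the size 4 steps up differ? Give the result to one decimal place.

Perfect fifth: 20.0 × 1.500⁴ = 101.250px
At 1.796: 20.0 × 1.796⁴ = 208.092px
Difference: 208.092 − 101.250 = 106.842px

106.8px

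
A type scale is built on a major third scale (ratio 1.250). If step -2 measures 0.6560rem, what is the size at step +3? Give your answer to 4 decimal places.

0.6560 × 1.250⁵ = 0.6560 × 3.05176 ≈ 2.0020

2.0020rem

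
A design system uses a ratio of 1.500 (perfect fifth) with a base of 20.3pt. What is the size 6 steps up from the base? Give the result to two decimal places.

231.23pt

Each step on a modular scale multiplies by the ratio, so the size n steps from the base is base × ratioⁿ.
20.3 × 1.500⁶ = 20.3 × 11.39062 ≈ 231.23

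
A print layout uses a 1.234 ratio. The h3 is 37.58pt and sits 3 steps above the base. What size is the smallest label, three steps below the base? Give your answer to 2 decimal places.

The gap is -3 − (3) = -6 steps, so the factor is 1.234^-6.
37.58 ÷ 1.234⁶ = 37.58 ÷ 3.53095 ≈ 10.643

10.64pt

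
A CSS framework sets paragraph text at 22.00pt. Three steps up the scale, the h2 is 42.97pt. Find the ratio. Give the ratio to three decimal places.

r³ = 42.97 / 22.00, so r = (42.97/22.00)^(1/3).
r = 1.9532^(1/3) ≈ 1.2500

1.250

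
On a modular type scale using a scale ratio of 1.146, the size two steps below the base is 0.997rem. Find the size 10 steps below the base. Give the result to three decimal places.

0.335rem

0.997 ÷ 1.146⁸ = 0.997 ÷ 2.97493 ≈ 0.335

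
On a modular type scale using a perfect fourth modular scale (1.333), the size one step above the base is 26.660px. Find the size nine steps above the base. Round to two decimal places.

265.77px

26.660 × 1.333⁸ = 26.660 × 9.96876 ≈ 265.767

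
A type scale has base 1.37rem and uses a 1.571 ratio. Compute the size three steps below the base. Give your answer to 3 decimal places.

0.353rem

1.37 ÷ 1.571³ = 1.37 ÷ 3.87729 ≈ 0.353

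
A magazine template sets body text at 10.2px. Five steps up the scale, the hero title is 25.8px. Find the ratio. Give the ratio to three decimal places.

r⁵ = 25.8 / 10.2, so r = (25.8/10.2)^(1/5).
r = 2.5294^(1/5) ≈ 1.2039

1.204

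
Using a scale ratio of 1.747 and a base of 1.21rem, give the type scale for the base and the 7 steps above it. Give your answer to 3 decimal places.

1.210rem, 2.114rem, 3.693rem, 6.452rem, 11.271rem, 19.690rem, 34.399rem, 60.095rem

Step 0: 1.21rem
Step 1: 1.21 × 1.747 = 2.114
Step 2: 1.21 × 1.747² = 3.693
Step 3: 1.21 × 1.747³ = 6.452
Step 4: 1.21 × 1.747⁴ = 11.271
Step 5: 1.21 × 1.747⁵ = 19.690
Step 6: 1.21 × 1.747⁶ = 34.399
Step 7: 1.21 × 1.747⁷ = 60.095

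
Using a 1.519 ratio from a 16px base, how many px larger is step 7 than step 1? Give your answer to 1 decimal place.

Step 1: 16.0 × 1.519 = 24.304px
Step 7: 16.0 × 1.519⁷ = 298.555px
Difference: 298.555 − 24.304 = 274.251px

274.3px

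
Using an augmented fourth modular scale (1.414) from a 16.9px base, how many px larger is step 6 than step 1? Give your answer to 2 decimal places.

111.18px

Step 1: 16.9 × 1.414 = 23.8966px
Step 6: 16.9 × 1.414⁶ = 135.0775px
Difference: 135.0775 − 23.8966 = 111.1809px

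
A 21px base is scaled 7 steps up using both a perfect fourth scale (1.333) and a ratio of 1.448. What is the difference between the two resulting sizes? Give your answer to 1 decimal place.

Perfect fourth: 21.0 × 1.333⁷ = 157.047px
At 1.448: 21.0 × 1.448⁷ = 280.285px
Difference: 280.285 − 157.047 = 123.238px

123.2px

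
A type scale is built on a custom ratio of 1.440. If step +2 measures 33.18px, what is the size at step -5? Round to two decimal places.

33.18 ÷ 1.440⁷ = 33.18 ÷ 12.83918 ≈ 2.584

2.58px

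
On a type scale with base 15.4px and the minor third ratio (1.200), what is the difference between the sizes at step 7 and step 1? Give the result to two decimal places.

36.70px

Step 1: 15.4 × 1.200 = 18.4800px
Step 7: 15.4 × 1.200⁷ = 55.1810px
Difference: 55.1810 − 18.4800 = 36.7010px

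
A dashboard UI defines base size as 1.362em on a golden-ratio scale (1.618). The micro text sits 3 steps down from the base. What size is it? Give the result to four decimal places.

1.362 ÷ 1.618³ = 1.362 ÷ 4.23580 ≈ 0.3215

0.3215em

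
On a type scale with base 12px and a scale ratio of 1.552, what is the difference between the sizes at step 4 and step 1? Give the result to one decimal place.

Step 1: 12.0 × 1.552 = 18.624px
Step 4: 12.0 × 1.552⁴ = 69.622px
Difference: 69.622 − 18.624 = 50.998px

51.0px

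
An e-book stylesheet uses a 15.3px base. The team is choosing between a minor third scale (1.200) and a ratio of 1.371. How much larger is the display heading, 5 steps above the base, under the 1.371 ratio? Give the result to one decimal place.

Minor third: 15.3 × 1.200⁵ = 38.071px
At 1.371: 15.3 × 1.371⁵ = 74.110px
Difference: 74.110 − 38.071 = 36.039px

36.0px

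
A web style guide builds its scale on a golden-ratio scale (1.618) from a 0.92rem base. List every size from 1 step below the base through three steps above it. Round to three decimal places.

Step -1: 0.92 ÷ 1.618 = 0.569
Step 0: 0.92rem
Step 1: 0.92 × 1.618 = 1.489
Step 2: 0.92 × 1.618² = 2.408
Step 3: 0.92 × 1.618³ = 3.897

0.569rem, 0.920rem, 1.489rem, 2.408rem, 3.897rem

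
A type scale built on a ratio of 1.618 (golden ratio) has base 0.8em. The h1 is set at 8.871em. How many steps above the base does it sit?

5

1.618ⁿ = 8.871 / 0.8 = 11.0887
n = ln(11.0887) / ln(1.618) = 2.4059 / 0.4812 ≈ 5.00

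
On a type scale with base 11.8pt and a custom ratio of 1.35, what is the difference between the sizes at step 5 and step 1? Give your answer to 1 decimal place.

Step 1: 11.8 × 1.35 = 15.930pt
Step 5: 11.8 × 1.35⁵ = 52.912pt
Difference: 52.912 − 15.930 = 36.982pt

37.0pt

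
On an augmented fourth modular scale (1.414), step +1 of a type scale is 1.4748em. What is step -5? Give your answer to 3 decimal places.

The gap is -5 − (1) = -6 steps, so the factor is 1.414^-6.
1.4748 ÷ 1.414⁶ = 1.4748 ÷ 7.99275 ≈ 0.185

0.185em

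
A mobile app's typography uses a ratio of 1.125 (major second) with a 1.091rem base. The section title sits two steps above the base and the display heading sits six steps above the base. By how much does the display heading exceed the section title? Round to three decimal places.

0.831rem

Step 2: 1.091 × 1.125² = 1.38080rem
Step 6: 1.091 × 1.125⁶ = 2.21177rem
Difference: 2.21177 − 1.38080 = 0.83097rem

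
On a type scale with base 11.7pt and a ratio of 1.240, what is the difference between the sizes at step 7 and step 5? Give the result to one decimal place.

18.4pt

Step 5: 11.7 × 1.240⁵ = 34.300pt
Step 7: 11.7 × 1.240⁷ = 52.740pt
Difference: 52.740 − 34.300 = 18.440pt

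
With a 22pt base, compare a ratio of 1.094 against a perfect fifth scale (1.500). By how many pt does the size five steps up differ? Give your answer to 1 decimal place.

132.6pt

At 1.094: 22.0 × 1.094⁵ = 34.475pt
Perfect fifth: 22.0 × 1.500⁵ = 167.062pt
Difference: 167.062 − 34.475 = 132.587pt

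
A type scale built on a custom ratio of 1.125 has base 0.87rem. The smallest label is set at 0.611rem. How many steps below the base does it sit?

1.125ⁿ = 0.87 / 0.611 = 1.4239
n = ln(1.4239) / ln(1.125) = 0.3534 / 0.1178 ≈ 3.00

3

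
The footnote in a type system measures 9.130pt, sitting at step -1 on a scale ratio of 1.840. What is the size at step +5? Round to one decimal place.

Moving from step -1 to step +5 is 6 steps up, so multiply by r⁶.
9.130 × 1.840⁶ = 9.130 × 38.80672 ≈ 354.305

354.3pt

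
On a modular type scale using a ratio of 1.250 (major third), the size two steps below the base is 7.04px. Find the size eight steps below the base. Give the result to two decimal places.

7.04 ÷ 1.250⁶ = 7.04 ÷ 3.81470 ≈ 1.845

1.85px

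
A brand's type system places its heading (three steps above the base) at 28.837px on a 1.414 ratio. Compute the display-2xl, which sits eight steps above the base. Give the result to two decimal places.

28.837 × 1.414⁵ = 28.837 × 5.65258 ≈ 163.004

163.00px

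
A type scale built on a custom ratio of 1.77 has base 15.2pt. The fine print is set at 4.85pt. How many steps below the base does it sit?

2

1.77ⁿ = 15.2 / 4.85 = 3.1340
n = ln(3.1340) / ln(1.77) = 1.1423 / 0.5710 ≈ 2.00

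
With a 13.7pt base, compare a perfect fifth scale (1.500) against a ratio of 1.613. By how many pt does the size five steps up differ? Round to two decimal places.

Perfect fifth: 13.7 × 1.500⁵ = 104.0344pt
At 1.613: 13.7 × 1.613⁵ = 149.5865pt
Difference: 149.5865 − 104.0344 = 45.5521pt

45.55pt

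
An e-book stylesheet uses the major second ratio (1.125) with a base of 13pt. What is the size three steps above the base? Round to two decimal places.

18.51pt

13.0 × 1.125³ = 13.0 × 1.42383 ≈ 18.51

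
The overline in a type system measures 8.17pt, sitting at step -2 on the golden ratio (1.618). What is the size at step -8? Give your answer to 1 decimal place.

8.17 ÷ 1.618⁶ = 8.17 ÷ 17.94201 ≈ 0.455

0.5pt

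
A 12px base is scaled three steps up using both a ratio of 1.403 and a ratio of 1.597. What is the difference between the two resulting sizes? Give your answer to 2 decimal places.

At 1.403: 12.0 × 1.403³ = 33.1401px
At 1.597: 12.0 × 1.597³ = 48.8760px
Difference: 48.8760 − 33.1401 = 15.7359px

15.74px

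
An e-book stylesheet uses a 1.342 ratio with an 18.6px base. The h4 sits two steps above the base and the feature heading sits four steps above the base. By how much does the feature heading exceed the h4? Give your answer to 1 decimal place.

Step 2: 18.6 × 1.342² = 33.498px
Step 4: 18.6 × 1.342⁴ = 60.329px
Difference: 60.329 − 33.498 = 26.831px

26.8px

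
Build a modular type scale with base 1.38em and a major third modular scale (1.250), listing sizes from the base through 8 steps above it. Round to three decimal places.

Step 0: 1.38em
Step 1: 1.38 × 1.250 = 1.725
Step 2: 1.38 × 1.250² = 2.156
Step 3: 1.38 × 1.250³ = 2.695
Step 4: 1.38 × 1.250⁴ = 3.369
Step 5: 1.38 × 1.250⁵ = 4.211
Step 6: 1.38 × 1.250⁶ = 5.264
Step 7: 1.38 × 1.250⁷ = 6.580
Step 8: 1.38 × 1.250⁸ = 8.225

1.380em, 1.725em, 2.156em, 2.695em, 3.369em, 4.211em, 5.264em, 6.580em, 8.225em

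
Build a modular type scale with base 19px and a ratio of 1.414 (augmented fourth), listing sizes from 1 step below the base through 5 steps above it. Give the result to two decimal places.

13.44px, 19.00px, 26.87px, 37.99px, 53.72px, 75.95px, 107.40px

Step -1: 19.0 ÷ 1.414 = 13.44
Step 0: 19px
Step 1: 19.0 × 1.414 = 26.87
Step 2: 19.0 × 1.414² = 37.99
Step 3: 19.0 × 1.414³ = 53.72
Step 4: 19.0 × 1.414⁴ = 75.95
Step 5: 19.0 × 1.414⁵ = 107.40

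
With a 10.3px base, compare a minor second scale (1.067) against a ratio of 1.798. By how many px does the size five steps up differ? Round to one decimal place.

Minor second: 10.3 × 1.067⁵ = 14.245px
At 1.798: 10.3 × 1.798⁵ = 193.547px
Difference: 193.547 − 14.245 = 179.302px

179.3px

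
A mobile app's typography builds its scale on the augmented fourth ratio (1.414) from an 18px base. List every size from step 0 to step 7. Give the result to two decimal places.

Step 0: 18px
Step 1: 18.0 × 1.414 = 25.45
Step 2: 18.0 × 1.414² = 35.99
Step 3: 18.0 × 1.414³ = 50.89
Step 4: 18.0 × 1.414⁴ = 71.96
Step 5: 18.0 × 1.414⁵ = 101.75
Step 6: 18.0 × 1.414⁶ = 143.87
Step 7: 18.0 × 1.414⁷ = 203.43

18.00px, 25.45px, 35.99px, 50.89px, 71.96px, 101.75px, 143.87px, 203.43px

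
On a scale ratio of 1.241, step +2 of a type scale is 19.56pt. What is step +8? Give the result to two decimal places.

71.45pt

The gap is 8 − (2) = 6 steps, so the factor is 1.241^6.
19.56 × 1.241⁶ = 19.56 × 3.65284 ≈ 71.450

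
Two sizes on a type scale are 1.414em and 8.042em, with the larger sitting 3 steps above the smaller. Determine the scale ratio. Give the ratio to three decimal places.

1.785

The ratio satisfies 1.414 × r³ = 8.042, so r = (8.042 / 1.414)^(1/3).
r = 5.6874^(1/3) ≈ 1.7850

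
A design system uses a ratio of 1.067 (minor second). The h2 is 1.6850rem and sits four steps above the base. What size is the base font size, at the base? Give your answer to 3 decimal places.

1.300rem

The gap is 0 − (4) = -4 steps, so the factor is 1.067^-4.
1.6850 ÷ 1.067⁴ = 1.6850 ÷ 1.29616 ≈ 1.300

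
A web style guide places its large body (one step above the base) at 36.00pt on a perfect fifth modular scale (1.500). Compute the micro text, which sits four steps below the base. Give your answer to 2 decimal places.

4.74pt

36.00 ÷ 1.500⁵ = 36.00 ÷ 7.59375 ≈ 4.741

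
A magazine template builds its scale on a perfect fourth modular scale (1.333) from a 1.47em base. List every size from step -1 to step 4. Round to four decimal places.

1.1028em, 1.4700em, 1.9595em, 2.6120em, 3.4818em, 4.6413em

Step -1: 1.47 ÷ 1.333 = 1.1028
Step 0: 1.47em
Step 1: 1.47 × 1.333 = 1.9595
Step 2: 1.47 × 1.333² = 2.6120
Step 3: 1.47 × 1.333³ = 3.4818
Step 4: 1.47 × 1.333⁴ = 4.6413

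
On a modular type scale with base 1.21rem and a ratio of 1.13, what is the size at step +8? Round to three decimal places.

1.21 × 1.13⁸ = 1.21 × 2.65844 ≈ 3.217

3.217rem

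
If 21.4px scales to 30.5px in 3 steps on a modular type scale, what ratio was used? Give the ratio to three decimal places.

1.125

The ratio satisfies 21.4 × r³ = 30.5, so r = (30.5 / 21.4)^(1/3).
r = 1.4252^(1/3) ≈ 1.1254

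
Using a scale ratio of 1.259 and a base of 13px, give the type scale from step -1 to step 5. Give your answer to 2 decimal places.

Step -1: 13.0 ÷ 1.259 = 10.33
Step 0: 13px
Step 1: 13.0 × 1.259 = 16.37
Step 2: 13.0 × 1.259² = 20.61
Step 3: 13.0 × 1.259³ = 25.94
Step 4: 13.0 × 1.259⁴ = 32.66
Step 5: 13.0 × 1.259⁵ = 41.12

10.33px, 13.00px, 16.37px, 20.61px, 25.94px, 32.66px, 41.12px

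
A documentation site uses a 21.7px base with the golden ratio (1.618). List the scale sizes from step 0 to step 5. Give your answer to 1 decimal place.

Step 0: 21.7px
Step 1: 21.7 × 1.618 = 35.1
Step 2: 21.7 × 1.618² = 56.8
Step 3: 21.7 × 1.618³ = 91.9
Step 4: 21.7 × 1.618⁴ = 148.7
Step 5: 21.7 × 1.618⁵ = 240.6

21.7px, 35.1px, 56.8px, 91.9px, 148.7px, 240.6px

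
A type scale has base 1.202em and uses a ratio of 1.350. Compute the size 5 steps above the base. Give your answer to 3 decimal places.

Each step on a modular scale multiplies by the ratio, so the size n steps from the base is base × ratioⁿ.
1.202 × 1.350⁵ = 1.202 × 4.48403 ≈ 5.390

5.390em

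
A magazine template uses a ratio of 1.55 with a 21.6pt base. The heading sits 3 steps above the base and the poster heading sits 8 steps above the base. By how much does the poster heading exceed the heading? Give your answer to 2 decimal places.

Step 3: 21.6 × 1.55³ = 80.4357pt
Step 8: 21.6 × 1.55⁸ = 719.6268pt
Difference: 719.6268 − 80.4357 = 639.1911pt

639.19pt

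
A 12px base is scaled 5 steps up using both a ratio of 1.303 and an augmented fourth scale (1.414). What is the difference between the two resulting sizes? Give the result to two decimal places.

At 1.303: 12.0 × 1.303⁵ = 45.0716px
Augmented fourth: 12.0 × 1.414⁵ = 67.8310px
Difference: 67.8310 − 45.0716 = 22.7594px

22.76px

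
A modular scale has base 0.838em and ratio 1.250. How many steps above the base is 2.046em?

1.250ⁿ = 2.046 / 0.838 = 2.4415
n = ln(2.4415) / ln(1.250) = 0.8926 / 0.2231 ≈ 4.00

4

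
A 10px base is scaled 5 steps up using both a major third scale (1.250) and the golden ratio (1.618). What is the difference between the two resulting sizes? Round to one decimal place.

80.4px

Major third: 10.0 × 1.250⁵ = 30.518px
Golden ratio: 10.0 × 1.618⁵ = 110.890px
Difference: 110.890 − 30.518 = 80.372px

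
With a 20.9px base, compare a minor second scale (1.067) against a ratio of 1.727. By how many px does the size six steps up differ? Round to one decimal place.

Minor second: 20.9 × 1.067⁶ = 30.841px
At 1.727: 20.9 × 1.727⁶ = 554.498px
Difference: 554.498 − 30.841 = 523.657px

523.7px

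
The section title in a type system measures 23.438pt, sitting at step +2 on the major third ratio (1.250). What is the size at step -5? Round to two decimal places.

4.92pt

23.438 ÷ 1.250⁷ = 23.438 ÷ 4.76837 ≈ 4.915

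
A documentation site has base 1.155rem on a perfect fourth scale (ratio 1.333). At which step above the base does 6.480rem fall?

1.333ⁿ = 6.480 / 1.155 = 5.6104
n = ln(5.6104) / ln(1.333) = 1.7246 / 0.2874 ≈ 6.00

6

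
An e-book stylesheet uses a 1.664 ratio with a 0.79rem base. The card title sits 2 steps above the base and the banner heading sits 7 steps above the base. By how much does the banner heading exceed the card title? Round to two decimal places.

Step 2: 0.79 × 1.664² = 2.1874rem
Step 7: 0.79 × 1.664⁷ = 27.9062rem
Difference: 27.9062 − 2.1874 = 25.7188rem

25.72rem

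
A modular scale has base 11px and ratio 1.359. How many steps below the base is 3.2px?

4

1.359ⁿ = 11 / 3.2 = 3.4375
n = ln(3.4375) / ln(1.359) = 1.2347 / 0.3067 ≈ 4.03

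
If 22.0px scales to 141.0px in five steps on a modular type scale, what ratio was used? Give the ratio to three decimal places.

The ratio satisfies 22.0 × r⁵ = 141.0, so r = (141.0 / 22.0)^(1/5).
r = 6.4091^(1/5) ≈ 1.4500

1.450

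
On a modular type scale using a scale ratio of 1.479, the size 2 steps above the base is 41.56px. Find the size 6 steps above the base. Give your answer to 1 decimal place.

Moving from step +2 to step +6 is 4 steps up, so multiply by r⁴.
41.56 × 1.479⁴ = 41.56 × 4.78490 ≈ 198.860

198.9px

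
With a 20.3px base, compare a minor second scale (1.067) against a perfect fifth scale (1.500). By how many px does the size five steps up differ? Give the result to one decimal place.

126.1px

Minor second: 20.3 × 1.067⁵ = 28.075px
Perfect fifth: 20.3 × 1.500⁵ = 154.153px
Difference: 154.153 − 28.075 = 126.078px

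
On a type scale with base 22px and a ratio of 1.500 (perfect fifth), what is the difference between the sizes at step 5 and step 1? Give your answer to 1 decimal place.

134.1px

Step 1: 22.0 × 1.500 = 33.000px
Step 5: 22.0 × 1.500⁵ = 167.062px
Difference: 167.062 − 33.000 = 134.062px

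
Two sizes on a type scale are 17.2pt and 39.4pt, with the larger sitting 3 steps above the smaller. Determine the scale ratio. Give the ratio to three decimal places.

The ratio satisfies 17.2 × r³ = 39.4, so r = (39.4 / 17.2)^(1/3).
r = 2.2907^(1/3) ≈ 1.3182

1.318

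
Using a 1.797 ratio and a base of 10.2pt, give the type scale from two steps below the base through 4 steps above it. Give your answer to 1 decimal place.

3.2pt, 5.7pt, 10.2pt, 18.3pt, 32.9pt, 59.2pt, 106.4pt

Step -2: 10.2 ÷ 1.797² = 3.2
Step -1: 10.2 ÷ 1.797 = 5.7
Step 0: 10.2pt
Step 1: 10.2 × 1.797 = 18.3
Step 2: 10.2 × 1.797² = 32.9
Step 3: 10.2 × 1.797³ = 59.2
Step 4: 10.2 × 1.797⁴ = 106.4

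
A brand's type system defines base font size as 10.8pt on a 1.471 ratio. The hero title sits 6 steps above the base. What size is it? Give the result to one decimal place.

10.8 × 1.471⁶ = 10.8 × 10.13155 ≈ 109.42

109.4pt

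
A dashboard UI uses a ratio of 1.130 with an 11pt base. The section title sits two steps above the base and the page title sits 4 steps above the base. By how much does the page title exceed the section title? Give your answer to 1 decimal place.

3.9pt

Step 2: 11.0 × 1.130² = 14.046pt
Step 4: 11.0 × 1.130⁴ = 17.935pt
Difference: 17.935 − 14.046 = 3.889pt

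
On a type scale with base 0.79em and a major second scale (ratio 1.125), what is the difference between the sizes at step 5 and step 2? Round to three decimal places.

0.424em

Step 2: 0.79 × 1.125² = 0.99984em
Step 5: 0.79 × 1.125⁵ = 1.42361em
Difference: 1.42361 − 0.99984 = 0.42377em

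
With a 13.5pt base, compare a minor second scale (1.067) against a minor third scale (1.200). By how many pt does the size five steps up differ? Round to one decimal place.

14.9pt

Minor second: 13.5 × 1.067⁵ = 18.670pt
Minor third: 13.5 × 1.200⁵ = 33.592pt
Difference: 33.592 − 18.670 = 14.922pt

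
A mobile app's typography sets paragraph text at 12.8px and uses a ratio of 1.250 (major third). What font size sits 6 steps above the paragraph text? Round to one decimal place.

12.8 × 1.250⁶ = 12.8 × 3.81470 ≈ 48.83

48.8px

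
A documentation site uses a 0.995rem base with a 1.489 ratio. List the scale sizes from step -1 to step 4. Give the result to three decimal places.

Step -1: 0.995 ÷ 1.489 = 0.668
Step 0: 0.995rem
Step 1: 0.995 × 1.489 = 1.482
Step 2: 0.995 × 1.489² = 2.206
Step 3: 0.995 × 1.489³ = 3.285
Step 4: 0.995 × 1.489⁴ = 4.891

0.668rem, 0.995rem, 1.482rem, 2.206rem, 3.285rem, 4.891rem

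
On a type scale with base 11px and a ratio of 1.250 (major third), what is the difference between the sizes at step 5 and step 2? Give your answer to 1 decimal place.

16.4px

Step 2: 11.0 × 1.250² = 17.188px
Step 5: 11.0 × 1.250⁵ = 33.569px
Difference: 33.569 − 17.188 = 16.381px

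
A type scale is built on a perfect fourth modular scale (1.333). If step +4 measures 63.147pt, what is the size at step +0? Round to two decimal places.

20.00pt

63.147 ÷ 1.333⁴ = 63.147 ÷ 3.15733 ≈ 20.000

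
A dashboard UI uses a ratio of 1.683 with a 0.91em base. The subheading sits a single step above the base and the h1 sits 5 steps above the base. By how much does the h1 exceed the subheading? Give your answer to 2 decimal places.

Step 1: 0.91 × 1.683 = 1.5315em
Step 5: 0.91 × 1.683⁵ = 12.2875em
Difference: 12.2875 − 1.5315 = 10.7560em

10.76em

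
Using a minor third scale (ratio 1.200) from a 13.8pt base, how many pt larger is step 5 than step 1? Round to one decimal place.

Step 1: 13.8 × 1.200 = 16.560pt
Step 5: 13.8 × 1.200⁵ = 34.339pt
Difference: 34.339 − 16.560 = 17.779pt

17.8pt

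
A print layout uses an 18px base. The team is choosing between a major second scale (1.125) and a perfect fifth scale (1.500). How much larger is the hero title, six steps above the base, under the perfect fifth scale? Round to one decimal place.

168.5px

Major second: 18.0 × 1.125⁶ = 36.491px
Perfect fifth: 18.0 × 1.500⁶ = 205.031px
Difference: 205.031 − 36.491 = 168.540px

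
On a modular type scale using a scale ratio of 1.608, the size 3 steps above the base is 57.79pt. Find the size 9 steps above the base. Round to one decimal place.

999.0pt

57.79 × 1.608⁶ = 57.79 × 17.28687 ≈ 999.008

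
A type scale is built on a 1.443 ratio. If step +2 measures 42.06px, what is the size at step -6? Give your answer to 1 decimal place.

2.2px

Moving from step +2 to step -6 is 8 steps down, so divide by r⁸.
42.06 ÷ 1.443⁸ = 42.06 ÷ 18.79882 ≈ 2.237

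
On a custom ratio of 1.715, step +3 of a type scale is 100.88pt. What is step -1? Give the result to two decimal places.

The gap is -1 − (3) = -4 steps, so the factor is 1.715^-4.
100.88 ÷ 1.715⁴ = 100.88 ÷ 8.65080 ≈ 11.661

11.66pt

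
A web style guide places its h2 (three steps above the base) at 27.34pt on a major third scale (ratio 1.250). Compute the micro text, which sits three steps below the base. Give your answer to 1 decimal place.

7.2pt

Moving from step +3 to step -3 is 6 steps down, so divide by r⁶.
27.34 ÷ 1.250⁶ = 27.34 ÷ 3.81470 ≈ 7.167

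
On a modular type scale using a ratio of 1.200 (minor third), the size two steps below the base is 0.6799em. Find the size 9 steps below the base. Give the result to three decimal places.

0.6799 ÷ 1.200⁷ = 0.6799 ÷ 3.58318 ≈ 0.190

0.190em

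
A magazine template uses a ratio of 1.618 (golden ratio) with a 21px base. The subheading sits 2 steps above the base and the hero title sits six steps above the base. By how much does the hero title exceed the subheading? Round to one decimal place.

321.8px

Step 2: 21.0 × 1.618² = 54.976px
Step 6: 21.0 × 1.618⁶ = 376.782px
Difference: 376.782 − 54.976 = 321.806px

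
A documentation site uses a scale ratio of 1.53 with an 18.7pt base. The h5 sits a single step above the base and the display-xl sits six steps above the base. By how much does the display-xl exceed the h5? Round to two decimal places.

Step 1: 18.7 × 1.53 = 28.6110pt
Step 6: 18.7 × 1.53⁶ = 239.8779pt
Difference: 239.8779 − 28.6110 = 211.2669pt

211.27pt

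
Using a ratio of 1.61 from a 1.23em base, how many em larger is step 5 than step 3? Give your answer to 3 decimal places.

Step 3: 1.23 × 1.61³ = 5.13314em
Step 5: 1.23 × 1.61⁵ = 13.30560em
Difference: 13.30560 − 5.13314 = 8.17246em

8.172em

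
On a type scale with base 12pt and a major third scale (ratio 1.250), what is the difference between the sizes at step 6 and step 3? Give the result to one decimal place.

22.3pt

Step 3: 12.0 × 1.250³ = 23.438pt
Step 6: 12.0 × 1.250⁶ = 45.776pt
Difference: 45.776 − 23.438 = 22.338pt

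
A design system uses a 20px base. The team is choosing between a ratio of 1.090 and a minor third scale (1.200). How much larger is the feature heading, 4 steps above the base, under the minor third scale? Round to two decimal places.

13.24px

At 1.090: 20.0 × 1.090⁴ = 28.2316px
Minor third: 20.0 × 1.200⁴ = 41.4720px
Difference: 41.4720 − 28.2316 = 13.2404px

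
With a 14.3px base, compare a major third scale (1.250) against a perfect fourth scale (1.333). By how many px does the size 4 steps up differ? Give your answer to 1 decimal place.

10.2px

Major third: 14.3 × 1.250⁴ = 34.912px
Perfect fourth: 14.3 × 1.333⁴ = 45.150px
Difference: 45.150 − 34.912 = 10.238px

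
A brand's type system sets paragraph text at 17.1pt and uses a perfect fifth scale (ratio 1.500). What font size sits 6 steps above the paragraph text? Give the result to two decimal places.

17.1 × 1.500⁶ = 17.1 × 11.39062 ≈ 194.78

194.78pt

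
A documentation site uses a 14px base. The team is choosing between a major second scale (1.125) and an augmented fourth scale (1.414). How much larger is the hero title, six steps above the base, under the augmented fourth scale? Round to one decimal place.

Major second: 14.0 × 1.125⁶ = 28.382px
Augmented fourth: 14.0 × 1.414⁶ = 111.899px
Difference: 111.899 − 28.382 = 83.517px

83.5px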